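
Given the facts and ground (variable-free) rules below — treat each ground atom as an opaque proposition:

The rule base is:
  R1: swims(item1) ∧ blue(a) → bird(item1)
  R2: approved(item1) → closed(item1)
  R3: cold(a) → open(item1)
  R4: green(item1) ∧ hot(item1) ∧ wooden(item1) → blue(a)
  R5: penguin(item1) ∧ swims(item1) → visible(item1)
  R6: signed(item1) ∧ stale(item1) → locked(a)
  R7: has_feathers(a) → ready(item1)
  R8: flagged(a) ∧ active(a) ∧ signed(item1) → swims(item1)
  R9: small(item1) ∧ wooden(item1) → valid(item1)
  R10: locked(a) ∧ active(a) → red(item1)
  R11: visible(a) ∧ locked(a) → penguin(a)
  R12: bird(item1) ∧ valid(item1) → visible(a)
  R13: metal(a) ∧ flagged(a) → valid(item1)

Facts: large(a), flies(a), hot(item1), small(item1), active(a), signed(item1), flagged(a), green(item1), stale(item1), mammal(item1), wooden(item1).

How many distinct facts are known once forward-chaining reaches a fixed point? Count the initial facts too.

19

Round 1: R4 [green(item1) ∧ hot(item1) ∧ wooden(item1) → blue(a)]; R6 [signed(item1) ∧ stale(item1) → locked(a)]; R8 [flagged(a) ∧ active(a) ∧ signed(item1) → swims(item1)]; R9 [small(item1) ∧ wooden(item1) → valid(item1)]. New: blue(a), locked(a), swims(item1), valid(item1).
Round 2: R1 [swims(item1) ∧ blue(a) → bird(item1)]; R10 [locked(a) ∧ active(a) → red(item1)]. New: bird(item1), red(item1).
Round 3: R12 [bird(item1) ∧ valid(item1) → visible(a)]. New: visible(a).
Round 4: R11 [visible(a) ∧ locked(a) → penguin(a)]. New: penguin(a).
Closure: {active(a), bird(item1), blue(a), flagged(a), flies(a), green(item1), hot(item1), large(a), locked(a), mammal(item1), penguin(a), red(item1), signed(item1), small(item1), stale(item1), swims(item1), valid(item1), visible(a), wooden(item1)} — 19 facts.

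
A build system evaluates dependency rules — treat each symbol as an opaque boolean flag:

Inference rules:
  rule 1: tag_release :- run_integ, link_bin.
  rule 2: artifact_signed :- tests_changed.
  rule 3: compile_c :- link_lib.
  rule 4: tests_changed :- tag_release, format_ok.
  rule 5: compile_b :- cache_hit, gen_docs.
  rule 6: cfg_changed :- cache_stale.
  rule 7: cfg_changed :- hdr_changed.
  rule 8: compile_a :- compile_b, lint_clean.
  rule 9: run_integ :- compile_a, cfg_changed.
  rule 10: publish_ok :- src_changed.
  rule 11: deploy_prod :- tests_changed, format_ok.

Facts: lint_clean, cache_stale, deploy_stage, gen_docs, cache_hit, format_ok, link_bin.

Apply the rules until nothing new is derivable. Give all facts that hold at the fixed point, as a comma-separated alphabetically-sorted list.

Round 1 — rule 5, rule 6, derive compile_b, cfg_changed.
Round 2 — rule 8, derive compile_a.
Round 3 — rule 9, derive run_integ.
Round 4 — rule 1, derive tag_release.
Round 5 — rule 4, derive tests_changed.
Round 6 — rule 2, rule 11, derive artifact_signed, deploy_prod.

artifact_signed, cache_hit, cache_stale, cfg_changed, compile_a, compile_b, deploy_prod, deploy_stage, format_ok, gen_docs, link_bin, lint_clean, run_integ, tag_release, tests_changed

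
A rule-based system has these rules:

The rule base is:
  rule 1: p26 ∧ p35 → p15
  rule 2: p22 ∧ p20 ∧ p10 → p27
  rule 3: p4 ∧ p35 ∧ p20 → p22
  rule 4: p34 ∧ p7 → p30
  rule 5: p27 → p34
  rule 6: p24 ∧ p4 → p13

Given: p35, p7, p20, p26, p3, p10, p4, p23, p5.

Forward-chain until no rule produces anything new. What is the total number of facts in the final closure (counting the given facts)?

14

Round 1: rule 1 [p26 ∧ p35 → p15]; rule 3 [p4 ∧ p35 ∧ p20 → p22]. New: p15, p22.
Round 2: rule 2 [p22 ∧ p20 ∧ p10 → p27]. New: p27.
Round 3: rule 5 [p27 → p34]. New: p34.
Round 4: rule 4 [p34 ∧ p7 → p30]. New: p30.
Closure: {p10, p15, p20, p22, p23, p26, p27, p3, p30, p34, p35, p4, p5, p7} — 14 facts.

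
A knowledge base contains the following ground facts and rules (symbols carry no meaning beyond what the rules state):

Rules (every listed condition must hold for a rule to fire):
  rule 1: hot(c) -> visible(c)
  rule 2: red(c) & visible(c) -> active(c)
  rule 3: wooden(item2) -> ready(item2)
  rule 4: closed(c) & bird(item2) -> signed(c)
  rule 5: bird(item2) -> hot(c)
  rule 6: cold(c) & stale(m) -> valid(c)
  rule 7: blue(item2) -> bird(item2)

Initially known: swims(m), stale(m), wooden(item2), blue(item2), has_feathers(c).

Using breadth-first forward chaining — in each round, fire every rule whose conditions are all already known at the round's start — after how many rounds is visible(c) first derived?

3

Round 1 — rule 3, rule 7, derive ready(item2), bird(item2).
Round 2 — rule 5, derive hot(c).
Round 3 — rule 1, derive visible(c).
visible(c) first appears in round 3.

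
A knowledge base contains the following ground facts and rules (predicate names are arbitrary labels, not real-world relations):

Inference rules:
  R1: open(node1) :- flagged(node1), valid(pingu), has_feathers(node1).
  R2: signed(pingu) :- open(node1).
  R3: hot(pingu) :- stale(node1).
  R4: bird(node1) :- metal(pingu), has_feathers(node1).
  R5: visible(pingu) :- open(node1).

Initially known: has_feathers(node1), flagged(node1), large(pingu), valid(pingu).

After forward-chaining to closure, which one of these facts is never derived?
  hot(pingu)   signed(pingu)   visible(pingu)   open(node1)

Round 1 — R1, derive open(node1).
Round 2 — R2, R5, derive signed(pingu), visible(pingu).
Derived: visible(pingu) (round 2), signed(pingu) (round 2), open(node1) (round 1). hot(pingu) never appears in any round.

hot(pingu)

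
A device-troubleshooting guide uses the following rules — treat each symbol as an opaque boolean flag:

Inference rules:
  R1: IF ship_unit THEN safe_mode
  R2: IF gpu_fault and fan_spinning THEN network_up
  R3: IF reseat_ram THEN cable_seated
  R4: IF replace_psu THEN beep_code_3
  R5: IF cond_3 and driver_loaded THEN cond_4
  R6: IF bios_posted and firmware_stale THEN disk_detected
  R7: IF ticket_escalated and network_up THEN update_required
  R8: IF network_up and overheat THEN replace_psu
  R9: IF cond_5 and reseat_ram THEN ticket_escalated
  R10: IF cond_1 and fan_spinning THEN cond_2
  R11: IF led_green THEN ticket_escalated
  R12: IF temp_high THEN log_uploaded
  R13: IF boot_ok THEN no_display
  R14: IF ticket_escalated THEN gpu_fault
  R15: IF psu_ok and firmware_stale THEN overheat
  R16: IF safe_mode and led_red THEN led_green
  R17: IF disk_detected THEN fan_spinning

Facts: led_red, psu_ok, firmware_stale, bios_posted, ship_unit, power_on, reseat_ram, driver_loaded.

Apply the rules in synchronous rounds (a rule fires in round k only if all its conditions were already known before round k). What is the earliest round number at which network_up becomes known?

5

Round 1: R1 [IF ship_unit THEN safe_mode]; R3 [IF reseat_ram THEN cable_seated]; R6 [IF bios_posted and firmware_stale THEN disk_detected]; R15 [IF psu_ok and firmware_stale THEN overheat]. New: safe_mode, cable_seated, disk_detected, overheat.
Round 2: R16 [IF safe_mode and led_red THEN led_green]; R17 [IF disk_detected THEN fan_spinning]. New: led_green, fan_spinning.
Round 3: R11 [IF led_green THEN ticket_escalated]. New: ticket_escalated.
Round 4: R14 [IF ticket_escalated THEN gpu_fault]. New: gpu_fault.
Round 5: R2 [IF gpu_fault and fan_spinning THEN network_up]. New: network_up.
network_up first appears in round 5.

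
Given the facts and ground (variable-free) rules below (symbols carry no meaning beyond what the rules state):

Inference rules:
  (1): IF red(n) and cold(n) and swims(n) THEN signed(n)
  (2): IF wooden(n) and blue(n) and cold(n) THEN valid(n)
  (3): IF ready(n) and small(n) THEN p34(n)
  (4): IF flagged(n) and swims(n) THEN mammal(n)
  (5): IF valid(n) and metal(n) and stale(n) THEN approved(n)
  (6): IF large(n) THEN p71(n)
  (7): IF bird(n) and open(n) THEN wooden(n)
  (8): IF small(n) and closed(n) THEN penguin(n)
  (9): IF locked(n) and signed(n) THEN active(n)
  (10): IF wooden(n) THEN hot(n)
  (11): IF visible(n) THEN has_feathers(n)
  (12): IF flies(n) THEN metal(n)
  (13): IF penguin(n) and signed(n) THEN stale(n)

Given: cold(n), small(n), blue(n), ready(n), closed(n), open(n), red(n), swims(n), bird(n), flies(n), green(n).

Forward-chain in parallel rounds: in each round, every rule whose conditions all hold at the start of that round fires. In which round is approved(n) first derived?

3

Round 1 — (1), (3), (7), (8), (12), derive signed(n), p34(n), wooden(n), penguin(n), metal(n).
Round 2 — (2), (10), (13), derive valid(n), hot(n), stale(n).
Round 3 — (5), derive approved(n).
approved(n) first appears in round 3.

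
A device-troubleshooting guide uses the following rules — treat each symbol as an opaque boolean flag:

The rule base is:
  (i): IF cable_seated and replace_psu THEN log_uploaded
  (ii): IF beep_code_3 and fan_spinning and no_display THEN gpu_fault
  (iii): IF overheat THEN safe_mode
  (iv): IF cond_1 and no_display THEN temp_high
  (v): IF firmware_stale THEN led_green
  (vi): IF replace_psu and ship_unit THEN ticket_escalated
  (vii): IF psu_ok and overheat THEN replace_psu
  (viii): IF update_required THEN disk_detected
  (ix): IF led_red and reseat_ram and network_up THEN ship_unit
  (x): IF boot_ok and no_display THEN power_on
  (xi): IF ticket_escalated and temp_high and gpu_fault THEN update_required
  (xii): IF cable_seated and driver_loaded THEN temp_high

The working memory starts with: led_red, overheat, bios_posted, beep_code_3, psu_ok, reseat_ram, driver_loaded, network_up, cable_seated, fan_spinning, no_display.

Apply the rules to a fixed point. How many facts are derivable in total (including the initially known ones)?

20

[1] (ii) [IF beep_code_3 and fan_spinning and no_display THEN gpu_fault]; (iii) [IF overheat THEN safe_mode]; (vii) [IF psu_ok and overheat THEN replace_psu]; (ix) [IF led_red and reseat_ram and network_up THEN ship_unit]; (xii) [IF cable_seated and driver_loaded THEN temp_high]. ⇒ new: gpu_fault, safe_mode, replace_psu, ship_unit, temp_high.
[2] (i) [IF cable_seated and replace_psu THEN log_uploaded]; (vi) [IF replace_psu and ship_unit THEN ticket_escalated]. ⇒ new: log_uploaded, ticket_escalated.
[3] (xi) [IF ticket_escalated and temp_high and gpu_fault THEN update_required]. ⇒ new: update_required.
[4] (viii) [IF update_required THEN disk_detected]. ⇒ new: disk_detected.
Closure: {beep_code_3, bios_posted, cable_seated, disk_detected, driver_loaded, fan_spinning, gpu_fault, led_red, log_uploaded, network_up, no_display, overheat, psu_ok, replace_psu, reseat_ram, safe_mode, ship_unit, temp_high, ticket_escalated, update_required} — 20 facts.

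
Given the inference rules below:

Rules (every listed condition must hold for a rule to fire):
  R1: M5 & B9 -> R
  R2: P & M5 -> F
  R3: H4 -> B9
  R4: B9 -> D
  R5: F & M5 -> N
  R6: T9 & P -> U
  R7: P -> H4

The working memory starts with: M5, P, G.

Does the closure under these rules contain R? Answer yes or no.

yes

Round 1: R2 [P & M5 -> F]; R7 [P -> H4]. Adds F, H4.
Round 2: R3 [H4 -> B9]; R5 [F & M5 -> N]. Adds B9, N.
Round 3: R1 [M5 & B9 -> R]; R4 [B9 -> D]. Adds R, D.
R appears in round 3, so it is derivable.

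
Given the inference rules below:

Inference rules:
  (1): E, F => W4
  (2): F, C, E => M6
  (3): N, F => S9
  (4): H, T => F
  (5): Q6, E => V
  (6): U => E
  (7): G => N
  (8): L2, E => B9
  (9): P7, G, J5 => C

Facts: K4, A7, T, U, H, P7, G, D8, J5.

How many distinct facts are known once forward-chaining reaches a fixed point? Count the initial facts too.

Round 1: (4) [H, T => F]; (6) [U => E]; (7) [G => N]; (9) [P7, G, J5 => C]. Adds F, E, N, C.
Round 2: (1) [E, F => W4]; (2) [F, C, E => M6]; (3) [N, F => S9]. Adds W4, M6, S9.
Closure: {A7, C, D8, E, F, G, H, J5, K4, M6, N, P7, S9, T, U, W4} — 16 facts.

16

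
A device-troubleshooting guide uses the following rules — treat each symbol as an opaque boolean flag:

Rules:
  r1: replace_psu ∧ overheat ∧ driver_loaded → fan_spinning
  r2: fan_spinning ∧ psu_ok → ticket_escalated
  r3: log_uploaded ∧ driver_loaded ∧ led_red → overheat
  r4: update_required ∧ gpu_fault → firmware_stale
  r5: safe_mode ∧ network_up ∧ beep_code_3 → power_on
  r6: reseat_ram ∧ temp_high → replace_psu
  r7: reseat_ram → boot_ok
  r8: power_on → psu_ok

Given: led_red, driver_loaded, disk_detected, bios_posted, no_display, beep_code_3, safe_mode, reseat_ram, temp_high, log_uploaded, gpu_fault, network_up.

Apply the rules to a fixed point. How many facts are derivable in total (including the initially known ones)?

19

Round 1 fires r3, r5, r6, r7, giving overheat, power_on, replace_psu, boot_ok.
Round 2 fires r1, r8, giving fan_spinning, psu_ok.
Round 3 fires r2, giving ticket_escalated.
Closure: {beep_code_3, bios_posted, boot_ok, disk_detected, driver_loaded, fan_spinning, gpu_fault, led_red, log_uploaded, network_up, no_display, overheat, power_on, psu_ok, replace_psu, reseat_ram, safe_mode, temp_high, ticket_escalated} — 19 facts.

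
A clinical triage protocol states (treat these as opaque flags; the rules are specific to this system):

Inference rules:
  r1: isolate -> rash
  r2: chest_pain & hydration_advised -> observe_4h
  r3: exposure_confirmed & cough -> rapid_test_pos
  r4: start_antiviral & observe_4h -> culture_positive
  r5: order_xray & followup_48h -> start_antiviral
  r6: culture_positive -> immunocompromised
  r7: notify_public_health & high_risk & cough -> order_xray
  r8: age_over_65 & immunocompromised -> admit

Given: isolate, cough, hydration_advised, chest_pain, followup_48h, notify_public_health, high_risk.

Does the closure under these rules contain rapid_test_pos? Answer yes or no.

Round 1: r1 [isolate -> rash]; r2 [chest_pain & hydration_advised -> observe_4h]; r7 [notify_public_health & high_risk & cough -> order_xray]. New: rash, observe_4h, order_xray.
Round 2: r5 [order_xray & followup_48h -> start_antiviral]. New: start_antiviral.
Round 3: r4 [start_antiviral & observe_4h -> culture_positive]. New: culture_positive.
Round 4: r6 [culture_positive -> immunocompromised]. New: immunocompromised.
Fixed point reached. rapid_test_pos is concluded only by r3; r3 needs exposure_confirmed (never derived).

no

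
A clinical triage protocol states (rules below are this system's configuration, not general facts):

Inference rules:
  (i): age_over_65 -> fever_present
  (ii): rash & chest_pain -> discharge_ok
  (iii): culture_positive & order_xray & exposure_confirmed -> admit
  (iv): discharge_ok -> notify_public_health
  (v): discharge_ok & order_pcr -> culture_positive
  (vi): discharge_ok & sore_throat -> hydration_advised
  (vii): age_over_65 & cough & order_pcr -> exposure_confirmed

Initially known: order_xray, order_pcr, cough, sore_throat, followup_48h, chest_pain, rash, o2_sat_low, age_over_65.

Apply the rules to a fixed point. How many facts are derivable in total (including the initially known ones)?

Round 1: (i) [age_over_65 -> fever_present]; (ii) [rash & chest_pain -> discharge_ok]; (vii) [age_over_65 & cough & order_pcr -> exposure_confirmed]. Adds fever_present, discharge_ok, exposure_confirmed.
Round 2: (iv) [discharge_ok -> notify_public_health]; (v) [discharge_ok & order_pcr -> culture_positive]; (vi) [discharge_ok & sore_throat -> hydration_advised]. Adds notify_public_health, culture_positive, hydration_advised.
Round 3: (iii) [culture_positive & order_xray & exposure_confirmed -> admit]. Adds admit.
Closure: {admit, age_over_65, chest_pain, cough, culture_positive, discharge_ok, exposure_confirmed, fever_present, followup_48h, hydration_advised, notify_public_health, o2_sat_low, order_pcr, order_xray, rash, sore_throat} — 16 facts.

16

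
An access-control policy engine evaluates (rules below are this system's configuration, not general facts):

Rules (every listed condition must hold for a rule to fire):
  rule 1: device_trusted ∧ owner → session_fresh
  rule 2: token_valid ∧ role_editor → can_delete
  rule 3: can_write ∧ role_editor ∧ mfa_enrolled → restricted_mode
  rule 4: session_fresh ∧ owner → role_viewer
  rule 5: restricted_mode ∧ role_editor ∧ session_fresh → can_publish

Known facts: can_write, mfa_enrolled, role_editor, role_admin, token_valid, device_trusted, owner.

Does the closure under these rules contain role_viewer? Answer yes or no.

yes

Round 1: rule 1 [device_trusted ∧ owner → session_fresh]; rule 2 [token_valid ∧ role_editor → can_delete]; rule 3 [can_write ∧ role_editor ∧ mfa_enrolled → restricted_mode]. Adds session_fresh, can_delete, restricted_mode.
Round 2: rule 4 [session_fresh ∧ owner → role_viewer]; rule 5 [restricted_mode ∧ role_editor ∧ session_fresh → can_publish]. Adds role_viewer, can_publish.
role_viewer appears in round 2, so it is derivable.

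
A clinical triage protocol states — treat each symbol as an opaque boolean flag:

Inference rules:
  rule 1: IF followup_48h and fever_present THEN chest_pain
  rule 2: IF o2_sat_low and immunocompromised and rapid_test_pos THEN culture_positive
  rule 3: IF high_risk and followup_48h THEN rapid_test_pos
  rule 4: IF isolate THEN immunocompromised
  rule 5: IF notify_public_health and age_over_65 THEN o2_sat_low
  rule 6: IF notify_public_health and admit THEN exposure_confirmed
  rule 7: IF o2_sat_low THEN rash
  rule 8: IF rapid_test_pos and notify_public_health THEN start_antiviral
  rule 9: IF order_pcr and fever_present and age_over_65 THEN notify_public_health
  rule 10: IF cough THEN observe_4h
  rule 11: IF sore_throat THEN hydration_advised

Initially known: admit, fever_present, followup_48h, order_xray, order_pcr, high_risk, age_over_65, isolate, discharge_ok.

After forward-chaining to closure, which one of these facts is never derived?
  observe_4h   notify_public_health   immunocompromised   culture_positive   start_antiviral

Round 1 fires rule 1, rule 3, rule 4, rule 9, giving chest_pain, rapid_test_pos, immunocompromised, notify_public_health.
Round 2 fires rule 5, rule 6, rule 8, giving o2_sat_low, exposure_confirmed, start_antiviral.
Round 3 fires rule 2, rule 7, giving culture_positive, rash.
Derived: start_antiviral (round 2), notify_public_health (round 1), immunocompromised (round 1), culture_positive (round 3). observe_4h never appears in any round.

observe_4h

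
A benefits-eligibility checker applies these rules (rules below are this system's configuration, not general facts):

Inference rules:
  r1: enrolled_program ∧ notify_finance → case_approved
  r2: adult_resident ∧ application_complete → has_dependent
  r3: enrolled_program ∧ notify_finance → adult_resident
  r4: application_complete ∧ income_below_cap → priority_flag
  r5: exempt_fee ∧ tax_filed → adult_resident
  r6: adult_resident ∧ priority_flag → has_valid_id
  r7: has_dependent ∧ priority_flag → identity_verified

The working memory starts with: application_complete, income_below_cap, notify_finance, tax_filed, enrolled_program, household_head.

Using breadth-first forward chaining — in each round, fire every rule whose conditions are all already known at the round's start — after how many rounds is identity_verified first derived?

3

Round 1 — r1, r3, r4, derive case_approved, adult_resident, priority_flag.
Round 2 — r2, r6, derive has_dependent, has_valid_id.
Round 3 — r7, derive identity_verified.
identity_verified first appears in round 3.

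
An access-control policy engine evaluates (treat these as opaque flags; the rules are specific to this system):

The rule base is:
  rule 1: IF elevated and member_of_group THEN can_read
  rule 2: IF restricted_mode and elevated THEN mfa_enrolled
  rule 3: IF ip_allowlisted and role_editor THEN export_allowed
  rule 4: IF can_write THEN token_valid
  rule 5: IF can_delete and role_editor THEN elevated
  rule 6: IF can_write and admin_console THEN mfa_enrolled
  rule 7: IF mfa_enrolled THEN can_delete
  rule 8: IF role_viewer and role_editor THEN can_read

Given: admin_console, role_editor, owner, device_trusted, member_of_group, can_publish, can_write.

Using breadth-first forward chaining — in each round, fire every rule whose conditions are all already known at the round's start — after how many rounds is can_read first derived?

[1] rule 4 [IF can_write THEN token_valid]; rule 6 [IF can_write and admin_console THEN mfa_enrolled]. ⇒ new: token_valid, mfa_enrolled.
[2] rule 7 [IF mfa_enrolled THEN can_delete]. ⇒ new: can_delete.
[3] rule 5 [IF can_delete and role_editor THEN elevated]. ⇒ new: elevated.
[4] rule 1 [IF elevated and member_of_group THEN can_read]. ⇒ new: can_read.
can_read first appears in round 4.

4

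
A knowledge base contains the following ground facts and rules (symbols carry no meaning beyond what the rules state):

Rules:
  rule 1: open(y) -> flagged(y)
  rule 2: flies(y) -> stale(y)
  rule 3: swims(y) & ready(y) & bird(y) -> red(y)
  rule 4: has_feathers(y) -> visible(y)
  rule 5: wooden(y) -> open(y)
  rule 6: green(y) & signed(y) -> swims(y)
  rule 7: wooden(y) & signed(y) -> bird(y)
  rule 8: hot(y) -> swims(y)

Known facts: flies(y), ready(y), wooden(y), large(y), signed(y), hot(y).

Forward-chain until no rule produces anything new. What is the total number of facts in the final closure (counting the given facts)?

Round 1: rule 2 [flies(y) -> stale(y)]; rule 5 [wooden(y) -> open(y)]; rule 7 [wooden(y) & signed(y) -> bird(y)]; rule 8 [hot(y) -> swims(y)]. Adds stale(y), open(y), bird(y), swims(y).
Round 2: rule 1 [open(y) -> flagged(y)]; rule 3 [swims(y) & ready(y) & bird(y) -> red(y)]. Adds flagged(y), red(y).
Closure: {bird(y), flagged(y), flies(y), hot(y), large(y), open(y), ready(y), red(y), signed(y), stale(y), swims(y), wooden(y)} — 12 facts.

12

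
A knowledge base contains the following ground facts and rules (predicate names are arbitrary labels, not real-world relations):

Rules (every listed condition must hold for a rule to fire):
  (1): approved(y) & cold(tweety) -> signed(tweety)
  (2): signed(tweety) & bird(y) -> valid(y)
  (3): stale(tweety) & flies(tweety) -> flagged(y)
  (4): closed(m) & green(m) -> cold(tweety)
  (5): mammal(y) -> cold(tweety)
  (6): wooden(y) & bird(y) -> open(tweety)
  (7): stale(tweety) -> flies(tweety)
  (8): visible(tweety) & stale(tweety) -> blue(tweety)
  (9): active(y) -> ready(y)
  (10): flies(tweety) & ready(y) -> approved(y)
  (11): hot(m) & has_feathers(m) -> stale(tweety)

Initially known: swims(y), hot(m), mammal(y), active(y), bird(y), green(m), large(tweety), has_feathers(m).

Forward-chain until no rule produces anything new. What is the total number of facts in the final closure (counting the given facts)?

[1] (5) [mammal(y) -> cold(tweety)]; (9) [active(y) -> ready(y)]; (11) [hot(m) & has_feathers(m) -> stale(tweety)]. ⇒ new: cold(tweety), ready(y), stale(tweety).
[2] (7) [stale(tweety) -> flies(tweety)]. ⇒ new: flies(tweety).
[3] (3) [stale(tweety) & flies(tweety) -> flagged(y)]; (10) [flies(tweety) & ready(y) -> approved(y)]. ⇒ new: flagged(y), approved(y).
[4] (1) [approved(y) & cold(tweety) -> signed(tweety)]. ⇒ new: signed(tweety).
[5] (2) [signed(tweety) & bird(y) -> valid(y)]. ⇒ new: valid(y).
Closure: {active(y), approved(y), bird(y), cold(tweety), flagged(y), flies(tweety), green(m), has_feathers(m), hot(m), large(tweety), mammal(y), ready(y), signed(tweety), stale(tweety), swims(y), valid(y)} — 16 facts.

16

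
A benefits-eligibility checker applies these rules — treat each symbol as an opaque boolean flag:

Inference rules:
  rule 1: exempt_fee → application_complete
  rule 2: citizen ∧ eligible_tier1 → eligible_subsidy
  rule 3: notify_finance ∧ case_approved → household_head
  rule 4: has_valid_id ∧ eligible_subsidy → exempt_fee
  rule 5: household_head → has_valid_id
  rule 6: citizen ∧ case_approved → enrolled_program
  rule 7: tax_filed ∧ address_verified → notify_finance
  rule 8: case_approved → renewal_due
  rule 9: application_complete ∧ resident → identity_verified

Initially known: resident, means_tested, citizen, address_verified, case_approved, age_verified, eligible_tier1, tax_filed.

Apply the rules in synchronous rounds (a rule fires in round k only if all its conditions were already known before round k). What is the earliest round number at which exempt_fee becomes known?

4

[1] rule 2 [citizen ∧ eligible_tier1 → eligible_subsidy]; rule 6 [citizen ∧ case_approved → enrolled_program]; rule 7 [tax_filed ∧ address_verified → notify_finance]; rule 8 [case_approved → renewal_due]. ⇒ new: eligible_subsidy, enrolled_program, notify_finance, renewal_due.
[2] rule 3 [notify_finance ∧ case_approved → household_head]. ⇒ new: household_head.
[3] rule 5 [household_head → has_valid_id]. ⇒ new: has_valid_id.
[4] rule 4 [has_valid_id ∧ eligible_subsidy → exempt_fee]. ⇒ new: exempt_fee.
exempt_fee first appears in round 4.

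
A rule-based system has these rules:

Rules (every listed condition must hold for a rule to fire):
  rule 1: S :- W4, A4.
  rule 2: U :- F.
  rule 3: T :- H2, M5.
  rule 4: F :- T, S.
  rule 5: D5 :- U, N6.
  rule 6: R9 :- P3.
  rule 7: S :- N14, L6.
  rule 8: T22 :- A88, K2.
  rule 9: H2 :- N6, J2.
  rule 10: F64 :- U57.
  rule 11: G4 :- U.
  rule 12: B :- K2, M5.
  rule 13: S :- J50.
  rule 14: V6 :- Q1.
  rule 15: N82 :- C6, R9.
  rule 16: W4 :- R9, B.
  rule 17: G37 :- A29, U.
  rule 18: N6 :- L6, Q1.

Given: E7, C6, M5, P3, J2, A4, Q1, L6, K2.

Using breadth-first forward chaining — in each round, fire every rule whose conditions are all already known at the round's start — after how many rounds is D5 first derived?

6

Round 1 fires rule 6, rule 12, rule 14, rule 18, giving R9, B, V6, N6.
Round 2 fires rule 9, rule 15, rule 16, giving H2, N82, W4.
Round 3 fires rule 1, rule 3, giving S, T.
Round 4 fires rule 4, giving F.
Round 5 fires rule 2, giving U.
Round 6 fires rule 5, rule 11, giving D5, G4.
D5 first appears in round 6.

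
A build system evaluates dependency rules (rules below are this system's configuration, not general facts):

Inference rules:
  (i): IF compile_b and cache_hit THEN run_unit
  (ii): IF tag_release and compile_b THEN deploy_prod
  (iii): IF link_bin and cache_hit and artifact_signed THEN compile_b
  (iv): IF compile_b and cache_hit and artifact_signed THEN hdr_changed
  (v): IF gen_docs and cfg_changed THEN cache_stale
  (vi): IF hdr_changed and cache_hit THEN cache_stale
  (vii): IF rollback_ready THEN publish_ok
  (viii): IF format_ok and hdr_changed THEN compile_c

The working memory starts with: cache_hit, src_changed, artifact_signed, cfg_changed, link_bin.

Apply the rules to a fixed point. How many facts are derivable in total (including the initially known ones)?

9

Round 1 — (iii), derive compile_b.
Round 2 — (i), (iv), derive run_unit, hdr_changed.
Round 3 — (vi), derive cache_stale.
Closure: {artifact_signed, cache_hit, cache_stale, cfg_changed, compile_b, hdr_changed, link_bin, run_unit, src_changed} — 9 facts.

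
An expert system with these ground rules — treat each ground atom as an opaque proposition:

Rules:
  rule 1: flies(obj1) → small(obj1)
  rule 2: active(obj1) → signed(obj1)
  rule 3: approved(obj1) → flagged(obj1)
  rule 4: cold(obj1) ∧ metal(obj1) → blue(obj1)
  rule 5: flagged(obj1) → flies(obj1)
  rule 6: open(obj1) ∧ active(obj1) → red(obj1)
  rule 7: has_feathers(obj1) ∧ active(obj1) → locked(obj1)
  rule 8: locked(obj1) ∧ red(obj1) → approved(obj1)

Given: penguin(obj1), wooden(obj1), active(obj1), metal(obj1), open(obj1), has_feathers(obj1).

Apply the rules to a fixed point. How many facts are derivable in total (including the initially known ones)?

Round 1: rule 2 [active(obj1) → signed(obj1)]; rule 6 [open(obj1) ∧ active(obj1) → red(obj1)]; rule 7 [has_feathers(obj1) ∧ active(obj1) → locked(obj1)]. Adds signed(obj1), red(obj1), locked(obj1).
Round 2: rule 8 [locked(obj1) ∧ red(obj1) → approved(obj1)]. Adds approved(obj1).
Round 3: rule 3 [approved(obj1) → flagged(obj1)]. Adds flagged(obj1).
Round 4: rule 5 [flagged(obj1) → flies(obj1)]. Adds flies(obj1).
Round 5: rule 1 [flies(obj1) → small(obj1)]. Adds small(obj1).
Closure: {active(obj1), approved(obj1), flagged(obj1), flies(obj1), has_feathers(obj1), locked(obj1), metal(obj1), open(obj1), penguin(obj1), red(obj1), signed(obj1), small(obj1), wooden(obj1)} — 13 facts.

13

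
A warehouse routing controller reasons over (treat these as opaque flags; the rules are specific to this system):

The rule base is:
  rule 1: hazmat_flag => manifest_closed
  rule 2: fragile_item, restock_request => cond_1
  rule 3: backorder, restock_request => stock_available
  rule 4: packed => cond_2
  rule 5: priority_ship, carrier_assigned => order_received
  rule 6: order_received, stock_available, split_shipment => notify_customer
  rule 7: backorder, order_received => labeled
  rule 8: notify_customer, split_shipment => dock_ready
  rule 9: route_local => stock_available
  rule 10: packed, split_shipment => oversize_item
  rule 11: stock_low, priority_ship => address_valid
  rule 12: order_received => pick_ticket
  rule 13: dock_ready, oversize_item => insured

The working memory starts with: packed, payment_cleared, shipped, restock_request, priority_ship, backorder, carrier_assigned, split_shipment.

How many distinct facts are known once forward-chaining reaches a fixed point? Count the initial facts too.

Round 1: rule 3 [backorder, restock_request => stock_available]; rule 4 [packed => cond_2]; rule 5 [priority_ship, carrier_assigned => order_received]; rule 10 [packed, split_shipment => oversize_item]. Adds stock_available, cond_2, order_received, oversize_item.
Round 2: rule 6 [order_received, stock_available, split_shipment => notify_customer]; rule 7 [backorder, order_received => labeled]; rule 12 [order_received => pick_ticket]. Adds notify_customer, labeled, pick_ticket.
Round 3: rule 8 [notify_customer, split_shipment => dock_ready]. Adds dock_ready.
Round 4: rule 13 [dock_ready, oversize_item => insured]. Adds insured.
Closure: {backorder, carrier_assigned, cond_2, dock_ready, insured, labeled, notify_customer, order_received, oversize_item, packed, payment_cleared, pick_ticket, priority_ship, restock_request, shipped, split_shipment, stock_available} — 17 facts.

17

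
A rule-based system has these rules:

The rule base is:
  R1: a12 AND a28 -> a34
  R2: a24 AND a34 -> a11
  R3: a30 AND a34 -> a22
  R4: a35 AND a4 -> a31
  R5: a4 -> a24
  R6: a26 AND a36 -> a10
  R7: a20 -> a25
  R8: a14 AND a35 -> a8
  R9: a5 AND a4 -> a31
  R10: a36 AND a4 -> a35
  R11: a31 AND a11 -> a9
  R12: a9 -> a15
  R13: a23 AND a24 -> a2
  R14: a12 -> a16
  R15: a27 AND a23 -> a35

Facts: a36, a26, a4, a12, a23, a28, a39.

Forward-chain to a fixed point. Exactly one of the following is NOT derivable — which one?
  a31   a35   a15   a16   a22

[1] R1 [a12 AND a28 -> a34]; R5 [a4 -> a24]; R6 [a26 AND a36 -> a10]; R10 [a36 AND a4 -> a35]; R14 [a12 -> a16]. ⇒ new: a34, a24, a10, a35, a16.
[2] R2 [a24 AND a34 -> a11]; R4 [a35 AND a4 -> a31]; R13 [a23 AND a24 -> a2]. ⇒ new: a11, a31, a2.
[3] R11 [a31 AND a11 -> a9]. ⇒ new: a9.
[4] R12 [a9 -> a15]. ⇒ new: a15.
Derived: a35 (round 1), a16 (round 1), a31 (round 2), a15 (round 4). a22 never appears in any round.

a22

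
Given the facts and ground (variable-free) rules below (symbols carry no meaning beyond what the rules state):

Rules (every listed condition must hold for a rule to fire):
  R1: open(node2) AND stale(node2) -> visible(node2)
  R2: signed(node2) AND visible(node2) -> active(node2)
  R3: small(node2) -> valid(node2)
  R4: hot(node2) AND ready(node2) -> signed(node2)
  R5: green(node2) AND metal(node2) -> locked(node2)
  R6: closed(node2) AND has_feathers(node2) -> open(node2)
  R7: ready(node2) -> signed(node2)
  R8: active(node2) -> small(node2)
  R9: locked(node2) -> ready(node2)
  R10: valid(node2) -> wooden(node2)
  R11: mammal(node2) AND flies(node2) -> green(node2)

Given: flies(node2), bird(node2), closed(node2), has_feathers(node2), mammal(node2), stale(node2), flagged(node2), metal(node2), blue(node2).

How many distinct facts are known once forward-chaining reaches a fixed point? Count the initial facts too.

[1] R6 [closed(node2) AND has_feathers(node2) -> open(node2)]; R11 [mammal(node2) AND flies(node2) -> green(node2)]. ⇒ new: open(node2), green(node2).
[2] R1 [open(node2) AND stale(node2) -> visible(node2)]; R5 [green(node2) AND metal(node2) -> locked(node2)]. ⇒ new: visible(node2), locked(node2).
[3] R9 [locked(node2) -> ready(node2)]. ⇒ new: ready(node2).
[4] R7 [ready(node2) -> signed(node2)]. ⇒ new: signed(node2).
[5] R2 [signed(node2) AND visible(node2) -> active(node2)]. ⇒ new: active(node2).
[6] R8 [active(node2) -> small(node2)]. ⇒ new: small(node2).
[7] R3 [small(node2) -> valid(node2)]. ⇒ new: valid(node2).
[8] R10 [valid(node2) -> wooden(node2)]. ⇒ new: wooden(node2).
Closure: {active(node2), bird(node2), blue(node2), closed(node2), flagged(node2), flies(node2), green(node2), has_feathers(node2), locked(node2), mammal(node2), metal(node2), open(node2), ready(node2), signed(node2), small(node2), stale(node2), valid(node2), visible(node2), wooden(node2)} — 19 facts.

19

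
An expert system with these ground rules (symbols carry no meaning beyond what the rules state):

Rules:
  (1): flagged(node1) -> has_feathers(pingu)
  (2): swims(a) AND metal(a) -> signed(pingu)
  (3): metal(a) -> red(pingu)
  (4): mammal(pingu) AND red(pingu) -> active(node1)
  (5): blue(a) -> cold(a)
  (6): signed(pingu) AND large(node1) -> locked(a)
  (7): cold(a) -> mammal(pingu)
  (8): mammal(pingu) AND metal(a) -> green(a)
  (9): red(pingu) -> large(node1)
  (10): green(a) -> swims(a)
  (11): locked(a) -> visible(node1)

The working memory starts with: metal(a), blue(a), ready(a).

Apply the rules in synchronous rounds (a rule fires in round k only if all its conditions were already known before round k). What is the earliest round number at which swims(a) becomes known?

Round 1 — (3), (5), derive red(pingu), cold(a).
Round 2 — (7), (9), derive mammal(pingu), large(node1).
Round 3 — (4), (8), derive active(node1), green(a).
Round 4 — (10), derive swims(a).
swims(a) first appears in round 4.

4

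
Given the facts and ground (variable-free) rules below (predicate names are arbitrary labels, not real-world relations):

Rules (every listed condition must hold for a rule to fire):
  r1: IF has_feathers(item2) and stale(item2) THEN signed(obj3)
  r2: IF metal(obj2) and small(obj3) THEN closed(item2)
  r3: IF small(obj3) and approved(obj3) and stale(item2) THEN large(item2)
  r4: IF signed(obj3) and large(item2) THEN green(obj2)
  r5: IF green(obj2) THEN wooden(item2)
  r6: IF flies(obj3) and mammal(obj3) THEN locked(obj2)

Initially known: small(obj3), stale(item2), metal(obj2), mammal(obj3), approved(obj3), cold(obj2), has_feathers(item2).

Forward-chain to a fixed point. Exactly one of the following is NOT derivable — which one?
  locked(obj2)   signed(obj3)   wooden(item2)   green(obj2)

Round 1: r1 [IF has_feathers(item2) and stale(item2) THEN signed(obj3)]; r2 [IF metal(obj2) and small(obj3) THEN closed(item2)]; r3 [IF small(obj3) and approved(obj3) and stale(item2) THEN large(item2)]. Adds signed(obj3), closed(item2), large(item2).
Round 2: r4 [IF signed(obj3) and large(item2) THEN green(obj2)]. Adds green(obj2).
Round 3: r5 [IF green(obj2) THEN wooden(item2)]. Adds wooden(item2).
Derived: wooden(item2) (round 3), signed(obj3) (round 1), green(obj2) (round 2). locked(obj2) never appears in any round.

locked(obj2)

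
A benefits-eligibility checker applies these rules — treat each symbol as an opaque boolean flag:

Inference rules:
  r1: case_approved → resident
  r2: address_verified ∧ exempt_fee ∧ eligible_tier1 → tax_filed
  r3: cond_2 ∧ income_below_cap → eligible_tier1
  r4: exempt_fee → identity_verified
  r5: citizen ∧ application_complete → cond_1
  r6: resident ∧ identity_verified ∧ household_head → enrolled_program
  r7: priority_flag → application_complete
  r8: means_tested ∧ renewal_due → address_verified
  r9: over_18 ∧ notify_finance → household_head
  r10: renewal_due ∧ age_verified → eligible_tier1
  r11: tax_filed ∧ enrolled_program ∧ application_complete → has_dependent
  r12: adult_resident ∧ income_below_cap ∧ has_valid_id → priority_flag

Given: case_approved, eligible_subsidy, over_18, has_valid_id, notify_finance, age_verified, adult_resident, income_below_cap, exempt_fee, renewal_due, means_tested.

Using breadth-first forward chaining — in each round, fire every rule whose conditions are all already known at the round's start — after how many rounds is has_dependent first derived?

3

[1] r1 [case_approved → resident]; r4 [exempt_fee → identity_verified]; r8 [means_tested ∧ renewal_due → address_verified]; r9 [over_18 ∧ notify_finance → household_head]; r10 [renewal_due ∧ age_verified → eligible_tier1]; r12 [adult_resident ∧ income_below_cap ∧ has_valid_id → priority_flag]. ⇒ new: resident, identity_verified, address_verified, household_head, eligible_tier1, priority_flag.
[2] r2 [address_verified ∧ exempt_fee ∧ eligible_tier1 → tax_filed]; r6 [resident ∧ identity_verified ∧ household_head → enrolled_program]; r7 [priority_flag → application_complete]. ⇒ new: tax_filed, enrolled_program, application_complete.
[3] r11 [tax_filed ∧ enrolled_program ∧ application_complete → has_dependent]. ⇒ new: has_dependent.
has_dependent first appears in round 3.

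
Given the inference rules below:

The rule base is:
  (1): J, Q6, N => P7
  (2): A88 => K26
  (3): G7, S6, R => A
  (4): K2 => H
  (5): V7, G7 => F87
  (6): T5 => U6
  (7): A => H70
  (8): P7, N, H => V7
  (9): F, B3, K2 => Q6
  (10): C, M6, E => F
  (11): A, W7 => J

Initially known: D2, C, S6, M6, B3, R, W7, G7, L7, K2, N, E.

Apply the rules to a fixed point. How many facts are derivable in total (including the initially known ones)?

Round 1: (3) [G7, S6, R => A]; (4) [K2 => H]; (10) [C, M6, E => F]. New: A, H, F.
Round 2: (7) [A => H70]; (9) [F, B3, K2 => Q6]; (11) [A, W7 => J]. New: H70, Q6, J.
Round 3: (1) [J, Q6, N => P7]. New: P7.
Round 4: (8) [P7, N, H => V7]. New: V7.
Round 5: (5) [V7, G7 => F87]. New: F87.
Closure: {A, B3, C, D2, E, F, F87, G7, H, H70, J, K2, L7, M6, N, P7, Q6, R, S6, V7, W7} — 21 facts.

21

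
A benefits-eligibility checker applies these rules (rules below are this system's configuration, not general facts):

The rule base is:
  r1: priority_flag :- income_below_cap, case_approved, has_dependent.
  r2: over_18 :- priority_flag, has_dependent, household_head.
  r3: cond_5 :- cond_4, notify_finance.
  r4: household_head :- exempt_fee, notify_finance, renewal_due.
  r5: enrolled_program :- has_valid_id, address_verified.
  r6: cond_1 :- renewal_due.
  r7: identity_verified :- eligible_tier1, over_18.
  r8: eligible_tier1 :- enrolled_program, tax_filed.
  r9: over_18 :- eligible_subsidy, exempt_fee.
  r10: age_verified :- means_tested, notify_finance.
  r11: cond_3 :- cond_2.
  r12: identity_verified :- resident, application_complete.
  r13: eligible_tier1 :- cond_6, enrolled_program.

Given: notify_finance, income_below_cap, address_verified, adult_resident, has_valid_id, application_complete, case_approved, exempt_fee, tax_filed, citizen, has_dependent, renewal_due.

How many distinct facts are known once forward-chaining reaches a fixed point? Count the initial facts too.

19

Round 1 fires r1, r4, r5, r6, giving priority_flag, household_head, enrolled_program, cond_1.
Round 2 fires r2, r8, giving over_18, eligible_tier1.
Round 3 fires r7, giving identity_verified.
Closure: {address_verified, adult_resident, application_complete, case_approved, citizen, cond_1, eligible_tier1, enrolled_program, exempt_fee, has_dependent, has_valid_id, household_head, identity_verified, income_below_cap, notify_finance, over_18, priority_flag, renewal_due, tax_filed} — 19 facts.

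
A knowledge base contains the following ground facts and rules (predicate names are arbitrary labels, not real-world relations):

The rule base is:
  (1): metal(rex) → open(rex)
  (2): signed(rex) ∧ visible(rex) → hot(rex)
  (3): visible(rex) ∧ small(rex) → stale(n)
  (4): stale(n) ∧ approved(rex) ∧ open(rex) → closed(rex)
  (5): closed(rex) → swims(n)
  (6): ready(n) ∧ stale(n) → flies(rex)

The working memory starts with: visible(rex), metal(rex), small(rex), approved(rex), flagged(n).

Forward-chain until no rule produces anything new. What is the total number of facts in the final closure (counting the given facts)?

Round 1: (1) [metal(rex) → open(rex)]; (3) [visible(rex) ∧ small(rex) → stale(n)]. Adds open(rex), stale(n).
Round 2: (4) [stale(n) ∧ approved(rex) ∧ open(rex) → closed(rex)]. Adds closed(rex).
Round 3: (5) [closed(rex) → swims(n)]. Adds swims(n).
Closure: {approved(rex), closed(rex), flagged(n), metal(rex), open(rex), small(rex), stale(n), swims(n), visible(rex)} — 9 facts.

9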